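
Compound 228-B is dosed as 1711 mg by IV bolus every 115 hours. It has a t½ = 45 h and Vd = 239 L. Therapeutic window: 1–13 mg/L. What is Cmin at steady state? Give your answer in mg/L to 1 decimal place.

1.5 mg/L

k = ln2/t½ = ln2/45 ≈ 0.015403 h⁻¹; fraction remaining f = e^(−kτ) = e^(−0.015403×115) ≈ 0.1701.
Each bolus raises the concentration by D/Vd = 1711/239 ≈ 7.159 mg/L.
Steady-state trough Cmin,ss = C₀·f/(1−f) ≈ 7.159 × 0.1701/0.8299 ≈ 1.467 mg/L.
Trough 1.5 mg/L vs MEC 1 mg/L: adequate.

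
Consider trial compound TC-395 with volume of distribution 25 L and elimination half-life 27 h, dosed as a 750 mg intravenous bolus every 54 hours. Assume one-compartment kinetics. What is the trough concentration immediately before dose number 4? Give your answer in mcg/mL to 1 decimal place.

f = (1/2)^(τ/t½) = (1/2)^(54/27) ≈ 0.2500.
C₀ = D/Vd = 750/25 ≈ 30.000 mcg/mL.
Before the 4th dose, 3 doses have been given. Superposition: Cmin = C₀·(f + f² + … + f^3).
≈ 30.000 × (0.2500 + 0.0625 + 0.0156) ≈ 30.000 × 0.3281 ≈ 9.843 mcg/mL.

9.8 mcg/mL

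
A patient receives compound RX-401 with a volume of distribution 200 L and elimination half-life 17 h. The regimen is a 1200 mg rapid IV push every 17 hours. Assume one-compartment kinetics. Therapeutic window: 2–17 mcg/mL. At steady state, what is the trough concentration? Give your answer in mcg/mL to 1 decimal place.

6.0 mcg/mL

The dosing interval is 1 half-life, so f = 2^(−1) = 0.5.
Accumulation ratio R = 1/(1 − f) = 1/0.5 = 2/1.
Single-dose peak C₀ = D/Vd = 1200/200 = 6 mcg/mL.
Steady-state peak Cmax,ss = C₀·R = 6 × 2/1 ≈ 12.000 mcg/mL.
Steady-state trough Cmin,ss = Cmax,ss·f ≈ 12.000 × 0.5 ≈ 6.000 mcg/mL.
Trough 6.0 mcg/mL vs MEC 2 mcg/mL: adequate.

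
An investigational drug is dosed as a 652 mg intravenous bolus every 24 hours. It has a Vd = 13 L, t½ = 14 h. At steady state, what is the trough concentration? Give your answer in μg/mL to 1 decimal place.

22.0 μg/mL

Over one 24-h interval, 24/14 ≈ 1.7143 half-lives elapse, leaving f ≈ 0.3048 of each dose.
At steady state, accumulation factor R = 1/(1 − e^(−kτ)) ≈ 1.4384.
Each bolus raises the concentration by D/Vd = 652/13 ≈ 50.154 μg/mL.
Cmax,ss = C₀/(1 − f) ≈ 50.154/0.6952 ≈ 72.143 μg/mL.
Steady-state trough Cmin,ss = Cmax,ss·f ≈ 72.143 × 0.3048 ≈ 21.989 μg/mL.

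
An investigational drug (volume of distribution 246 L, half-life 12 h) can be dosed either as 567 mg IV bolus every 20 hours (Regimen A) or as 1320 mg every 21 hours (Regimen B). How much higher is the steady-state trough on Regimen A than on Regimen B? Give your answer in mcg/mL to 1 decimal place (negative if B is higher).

-1.2 mcg/mL

Regimen A: f = (1/2)^(20/12) ≈ 0.3150; Cmin,ss = (567/246)·f/(1−f) ≈ 1.060 mcg/mL.
Regimen B: f = (1/2)^(21/12) ≈ 0.2973; Cmin,ss = (1320/246)·f/(1−f) ≈ 2.270 mcg/mL.
Difference ≈ 1.060 − 2.270 ≈ -1.210 mcg/mL.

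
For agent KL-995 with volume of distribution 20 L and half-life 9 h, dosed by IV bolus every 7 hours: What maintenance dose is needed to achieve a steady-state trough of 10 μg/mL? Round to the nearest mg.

τ/t½ = 7/9 ≈ 0.77778, so f = (1/2)^(7/9) ≈ 0.583265.
Cmin,ss = (D/Vd)·f/(1−f), so D = Cmin,ss·Vd·(1−f)/f.
D = 10 × 20 × (1−f)/f ≈ 10 × 20 × 0.71449 ≈ 142.90 mg.

143 mg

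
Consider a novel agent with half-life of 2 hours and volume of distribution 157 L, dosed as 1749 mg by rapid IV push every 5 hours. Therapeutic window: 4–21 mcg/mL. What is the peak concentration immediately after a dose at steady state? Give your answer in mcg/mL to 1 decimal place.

13.5 mcg/mL

k = ln2/t½ = ln2/2 ≈ 0.346574 h⁻¹; fraction remaining f = e^(−kτ) = e^(−0.346574×5) ≈ 0.1768.
Accumulation ratio R = 1/(1 − f) ≈ 1/0.8232 ≈ 1.2148.
Single-dose peak C₀ = D/Vd = 1749/157 ≈ 11.140 mcg/mL.
Steady-state peak Cmax,ss = C₀·R ≈ 11.140 × 1.2148 ≈ 13.533 mcg/mL.
Peak 13.5 mcg/mL vs MTC 21 mcg/mL: below toxic threshold.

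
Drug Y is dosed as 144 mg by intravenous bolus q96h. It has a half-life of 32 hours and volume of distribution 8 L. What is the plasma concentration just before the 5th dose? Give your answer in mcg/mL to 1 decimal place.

f = (1/2)^(τ/t½) = (1/2)^(96/32) ≈ 0.1250.
C₀ = D/Vd = 144/8 ≈ 18.000 mcg/mL.
Before the 5th dose, 4 doses have been given. Superposition: Cmin = C₀·(f + f² + … + f^4).
≈ 18.000 × (0.1250 + 0.0156 + 0.0020 + 0.0002) ≈ 18.000 × 0.1428 ≈ 2.570 mcg/mL.

2.6 mcg/mL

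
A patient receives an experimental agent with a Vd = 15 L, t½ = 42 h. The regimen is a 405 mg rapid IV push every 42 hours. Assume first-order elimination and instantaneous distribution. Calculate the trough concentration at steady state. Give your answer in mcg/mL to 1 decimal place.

τ = 42 h = 1 half-life, so f = (1/2)^1 = 0.5.
At steady state, R = 1/(1 − 0.5) = 2/1.
Single-dose peak C₀ = D/Vd = 405/15 = 27 mcg/mL.
Steady-state peak Cmax,ss = C₀·R = 27 × 2/1 ≈ 54.000 mcg/mL.
Steady-state trough Cmin,ss = Cmax,ss·f ≈ 54.000 × 0.5 ≈ 27.000 mcg/mL.

27.0 mcg/mL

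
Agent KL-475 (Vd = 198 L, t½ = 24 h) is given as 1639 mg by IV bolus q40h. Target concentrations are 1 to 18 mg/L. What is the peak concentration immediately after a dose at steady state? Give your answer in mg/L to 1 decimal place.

12.1 mg/L

τ/t½ = 40/24 ≈ 1.6667, so fraction remaining f = (1/2)^(40/24) ≈ 0.3150.
At steady state, accumulation factor R = 1/(1 − e^(−kτ)) ≈ 1.4599.
Each bolus raises the concentration by D/Vd = 1639/198 ≈ 8.278 mg/L.
Cmax,ss = C₀/(1 − f) ≈ 8.278/0.6850 ≈ 12.085 mg/L.
Peak 12.1 mg/L vs MTC 18 mg/L: below toxic threshold.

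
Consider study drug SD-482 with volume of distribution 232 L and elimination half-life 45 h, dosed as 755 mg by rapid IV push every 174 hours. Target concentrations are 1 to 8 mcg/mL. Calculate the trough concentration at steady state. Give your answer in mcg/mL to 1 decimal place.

k = ln2/t½ = ln2/45 ≈ 0.015403 h⁻¹; fraction remaining f = e^(−kτ) = e^(−0.015403×174) ≈ 0.0686.
Accumulation ratio R = 1/(1 − f) ≈ 1/0.9314 ≈ 1.0737.
Single-dose peak C₀ = D/Vd = 755/232 ≈ 3.254 mcg/mL.
Steady-state peak Cmax,ss = C₀·R ≈ 3.254 × 1.0737 ≈ 3.494 mcg/mL.
One interval later, Cmin,ss = Cmax,ss·e^(−kτ) ≈ 3.494 × 0.0686 ≈ 0.240 mcg/mL.
Trough 0.2 mcg/mL vs MEC 1 mcg/mL: subtherapeutic.

0.2 mcg/mL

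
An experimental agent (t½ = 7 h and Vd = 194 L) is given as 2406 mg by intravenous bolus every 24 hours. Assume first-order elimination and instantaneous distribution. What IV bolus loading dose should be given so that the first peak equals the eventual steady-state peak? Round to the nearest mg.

f = (1/2)^(24/7) ≈ 0.092875; accumulation ratio R = 1/(1−f) ≈ 1.10238.
Loading dose to hit Cmax,ss on first dose: D_load = D_maint·R ≈ 2406 × 1.10238 ≈ 2652.33 mg.

2652 mg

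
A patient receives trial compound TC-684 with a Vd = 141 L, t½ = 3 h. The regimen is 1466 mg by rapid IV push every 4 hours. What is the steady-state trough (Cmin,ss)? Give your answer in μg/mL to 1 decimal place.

Over one 4-h interval, 4/3 ≈ 1.3333 half-lives elapse, leaving f ≈ 0.3969 of each dose.
Accumulation ratio R = 1/(1 − f) ≈ 1/0.6031 ≈ 1.6581.
Single-dose peak C₀ = D/Vd = 1466/141 ≈ 10.397 μg/mL.
Steady-state peak Cmax,ss = C₀·R ≈ 10.397 × 1.6581 ≈ 17.239 μg/mL.
Steady-state trough Cmin,ss = Cmax,ss·f ≈ 17.239 × 0.3969 ≈ 6.842 μg/mL.

6.8 μg/mL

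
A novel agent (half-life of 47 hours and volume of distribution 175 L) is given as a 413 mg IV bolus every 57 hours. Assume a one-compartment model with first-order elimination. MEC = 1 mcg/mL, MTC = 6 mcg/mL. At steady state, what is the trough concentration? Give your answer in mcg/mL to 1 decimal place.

1.8 mcg/mL

τ/t½ = 57/47 ≈ 1.2128, so fraction remaining f = (1/2)^(57/47) ≈ 0.4314.
Each bolus raises the concentration by D/Vd = 413/175 ≈ 2.360 mcg/mL.
Steady-state trough Cmin,ss = C₀·f/(1−f) ≈ 2.360 × 0.4314/0.5686 ≈ 1.791 mcg/mL.
Trough 1.8 mcg/mL vs MEC 1 mcg/mL: adequate.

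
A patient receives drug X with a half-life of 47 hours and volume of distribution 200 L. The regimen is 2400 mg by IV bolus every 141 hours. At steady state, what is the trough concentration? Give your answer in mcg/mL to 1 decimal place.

1.7 mcg/mL

τ = 141 h = 3 half-lives, so f = (1/2)^3 = 0.125.
Accumulation ratio R = 1/(1 − f) = 1/0.875 = 8/7.
Single-dose peak C₀ = D/Vd = 2400/200 = 12 mcg/mL.
Steady-state peak Cmax,ss = C₀·R = 12 × 8/7 ≈ 13.714 mcg/mL.
Steady-state trough Cmin,ss = Cmax,ss·f ≈ 13.714 × 0.125 ≈ 1.714 mcg/mL.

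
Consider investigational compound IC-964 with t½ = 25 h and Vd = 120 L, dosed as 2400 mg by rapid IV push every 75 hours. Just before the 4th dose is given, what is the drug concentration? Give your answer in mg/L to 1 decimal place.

f = (1/2)^(τ/t½) = (1/2)^(75/25) ≈ 0.1250.
C₀ = D/Vd = 2400/120 ≈ 20.000 mg/L.
Before the 4th dose, 3 doses have been given. Superposition: Cmin = C₀·(f + f² + … + f^3).
≈ 20.000 × (0.1250 + 0.0156 + 0.0020) ≈ 20.000 × 0.1426 ≈ 2.852 mg/L.

2.9 mg/L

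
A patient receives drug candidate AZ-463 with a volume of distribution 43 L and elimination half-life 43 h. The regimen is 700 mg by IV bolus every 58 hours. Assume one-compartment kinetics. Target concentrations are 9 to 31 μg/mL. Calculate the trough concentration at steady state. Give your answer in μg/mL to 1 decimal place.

10.5 μg/mL

τ/t½ = 58/43 ≈ 1.3488, so fraction remaining f = (1/2)^(58/43) ≈ 0.3926.
At steady state, accumulation factor R = 1/(1 − e^(−kτ)) ≈ 1.6464.
Single-dose peak C₀ = D/Vd = 700/43 ≈ 16.279 μg/mL.
Cmax,ss = C₀/(1 − f) ≈ 16.279/0.6074 ≈ 26.801 μg/mL.
Steady-state trough Cmin,ss = Cmax,ss·f ≈ 26.801 × 0.3926 ≈ 10.522 μg/mL.
Trough 10.5 μg/mL vs MEC 9 μg/mL: adequate.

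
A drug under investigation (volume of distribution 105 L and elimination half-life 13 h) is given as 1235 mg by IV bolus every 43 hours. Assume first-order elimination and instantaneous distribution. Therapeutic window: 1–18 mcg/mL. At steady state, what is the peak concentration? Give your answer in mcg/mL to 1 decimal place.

k = ln2/t½ = ln2/13 ≈ 0.053319 h⁻¹; fraction remaining f = e^(−kτ) = e^(−0.053319×43) ≈ 0.1010.
At steady state, accumulation factor R = 1/(1 − e^(−kτ)) ≈ 1.1123.
Each bolus raises the concentration by D/Vd = 1235/105 ≈ 11.762 mcg/mL.
Steady-state peak Cmax,ss = C₀·R ≈ 11.762 × 1.1123 ≈ 13.083 mcg/mL.
Peak 13.1 mcg/mL vs MTC 18 mcg/mL: below toxic threshold.

13.1 mcg/mL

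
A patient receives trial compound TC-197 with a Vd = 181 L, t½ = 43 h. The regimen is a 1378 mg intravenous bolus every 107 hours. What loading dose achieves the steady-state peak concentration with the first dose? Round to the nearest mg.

1677 mg

f = (1/2)^(107/43) ≈ 0.178207; accumulation ratio R = 1/(1−f) ≈ 1.21685.
Loading dose to hit Cmax,ss on first dose: D_load = D_maint·R ≈ 1378 × 1.21685 ≈ 1676.82 mg.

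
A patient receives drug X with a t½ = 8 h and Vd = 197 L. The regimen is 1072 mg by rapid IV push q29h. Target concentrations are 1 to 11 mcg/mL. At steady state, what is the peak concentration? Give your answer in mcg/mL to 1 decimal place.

5.9 mcg/mL

τ/t½ = 29/8 ≈ 3.625, so fraction remaining f = (1/2)^(29/8) ≈ 0.0811.
Accumulation ratio R = 1/(1 − f) ≈ 1/0.9189 ≈ 1.0883.
Each bolus raises the concentration by D/Vd = 1072/197 ≈ 5.442 mcg/mL.
Steady-state peak Cmax,ss = C₀·R ≈ 5.442 × 1.0883 ≈ 5.923 mcg/mL.
Peak 5.9 mcg/mL vs MTC 11 mcg/mL: below toxic threshold.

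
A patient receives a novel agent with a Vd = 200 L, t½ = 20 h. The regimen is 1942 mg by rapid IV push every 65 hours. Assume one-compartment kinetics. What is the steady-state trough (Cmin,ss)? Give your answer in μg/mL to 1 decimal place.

Over one 65-h interval, 65/20 ≈ 3.25 half-lives elapse, leaving f ≈ 0.1051 of each dose.
At steady state, accumulation factor R = 1/(1 − e^(−kτ)) ≈ 1.1174.
Each bolus raises the concentration by D/Vd = 1942/200 ≈ 9.710 μg/mL.
Steady-state peak Cmax,ss = C₀·R ≈ 9.710 × 1.1174 ≈ 10.850 μg/mL.
Steady-state trough Cmin,ss = Cmax,ss·f ≈ 10.850 × 0.1051 ≈ 1.140 μg/mL.

1.1 μg/mL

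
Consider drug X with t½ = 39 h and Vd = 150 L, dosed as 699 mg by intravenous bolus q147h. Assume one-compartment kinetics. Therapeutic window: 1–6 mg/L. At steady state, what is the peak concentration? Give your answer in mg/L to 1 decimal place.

τ/t½ = 147/39 ≈ 3.7692, so fraction remaining f = (1/2)^(147/39) ≈ 0.0733.
At steady state, accumulation factor R = 1/(1 − e^(−kτ)) ≈ 1.0791.
Single-dose peak C₀ = D/Vd = 699/150 ≈ 4.660 mg/L.
Steady-state peak Cmax,ss = C₀·R ≈ 4.660 × 1.0791 ≈ 5.029 mg/L.
Peak 5.0 mg/L vs MTC 6 mg/L: below toxic threshold.

5.0 mg/L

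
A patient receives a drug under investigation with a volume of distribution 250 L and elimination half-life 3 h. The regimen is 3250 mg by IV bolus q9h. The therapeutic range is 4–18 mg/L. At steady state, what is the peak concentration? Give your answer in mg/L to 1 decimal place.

14.9 mg/L

τ = 9 h = 3 half-lives, so f = (1/2)^3 = 0.125.
At steady state, R = 1/(1 − 0.125) = 8/7.
Single-dose peak C₀ = D/Vd = 3250/250 = 13 mg/L.
Steady-state peak Cmax,ss = C₀·R = 13 × 8/7 ≈ 14.857 mg/L.
Peak 14.9 mg/L vs MTC 18 mg/L: below toxic threshold.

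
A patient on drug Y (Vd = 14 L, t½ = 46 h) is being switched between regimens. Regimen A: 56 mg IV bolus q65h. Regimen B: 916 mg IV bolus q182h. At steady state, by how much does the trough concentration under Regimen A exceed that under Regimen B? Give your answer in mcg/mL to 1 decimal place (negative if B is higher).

-2.1 mcg/mL

Regimen A: f = (1/2)^(65/46) ≈ 0.3755; Cmin,ss = (56/14)·f/(1−f) ≈ 2.405 mcg/mL.
Regimen B: f = (1/2)^(182/46) ≈ 0.0644; Cmin,ss = (916/14)·f/(1−f) ≈ 4.504 mcg/mL.
Difference ≈ 2.405 − 4.504 ≈ -2.099 mcg/mL.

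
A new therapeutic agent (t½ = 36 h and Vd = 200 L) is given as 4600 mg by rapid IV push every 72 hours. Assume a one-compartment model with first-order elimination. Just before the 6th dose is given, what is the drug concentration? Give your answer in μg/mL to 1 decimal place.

f = (1/2)^(τ/t½) = (1/2)^(72/36) ≈ 0.2500.
C₀ = D/Vd = 4600/200 ≈ 23.000 μg/mL.
Before the 6th dose, 5 doses have been given. Superposition: Cmin = C₀·(f + f² + … + f^5).
≈ 23.000 × (0.2500 + 0.0625 + 0.0156 + 0.0039 + 0.0010) ≈ 23.000 × 0.3330 ≈ 7.659 μg/mL.

7.7 μg/mL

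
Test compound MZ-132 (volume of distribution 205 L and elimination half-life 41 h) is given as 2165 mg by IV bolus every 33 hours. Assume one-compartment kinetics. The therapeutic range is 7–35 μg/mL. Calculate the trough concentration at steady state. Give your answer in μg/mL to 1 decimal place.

τ/t½ = 33/41 ≈ 0.80488, so fraction remaining f = (1/2)^(33/41) ≈ 0.5724.
At steady state, accumulation factor R = 1/(1 − e^(−kτ)) ≈ 2.3386.
Each bolus raises the concentration by D/Vd = 2165/205 ≈ 10.561 μg/mL.
Cmax,ss = C₀/(1 − f) ≈ 10.561/0.4276 ≈ 24.698 μg/mL.
Steady-state trough Cmin,ss = Cmax,ss·f ≈ 24.698 × 0.5724 ≈ 14.137 μg/mL.
Trough 14.1 μg/mL vs MEC 7 μg/mL: adequate.

14.1 μg/mL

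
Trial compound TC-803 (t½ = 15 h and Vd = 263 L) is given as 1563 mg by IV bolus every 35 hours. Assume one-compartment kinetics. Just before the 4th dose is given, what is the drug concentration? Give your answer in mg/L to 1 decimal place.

1.5 mg/L

f = (1/2)^(τ/t½) = (1/2)^(35/15) ≈ 0.1984.
C₀ = D/Vd = 1563/263 ≈ 5.943 mg/L.
Before the 4th dose, 3 doses have been given. Superposition: Cmin = C₀·(f + f² + … + f^3).
≈ 5.943 × (0.1984 + 0.0394 + 0.0078) ≈ 5.943 × 0.2456 ≈ 1.460 mg/L.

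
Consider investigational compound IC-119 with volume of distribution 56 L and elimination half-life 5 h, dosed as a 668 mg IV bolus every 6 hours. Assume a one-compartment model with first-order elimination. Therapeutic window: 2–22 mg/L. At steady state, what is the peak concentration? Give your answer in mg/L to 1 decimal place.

k = ln2/t½ = ln2/5 ≈ 0.138629 h⁻¹; fraction remaining f = e^(−kτ) = e^(−0.138629×6) ≈ 0.4353.
Accumulation ratio R = 1/(1 − f) ≈ 1/0.5647 ≈ 1.7709.
Single-dose peak C₀ = D/Vd = 668/56 ≈ 11.929 mg/L.
Steady-state peak Cmax,ss = C₀·R ≈ 11.929 × 1.7709 ≈ 21.125 mg/L.
Peak 21.1 mg/L vs MTC 22 mg/L: below toxic threshold.

21.1 mg/L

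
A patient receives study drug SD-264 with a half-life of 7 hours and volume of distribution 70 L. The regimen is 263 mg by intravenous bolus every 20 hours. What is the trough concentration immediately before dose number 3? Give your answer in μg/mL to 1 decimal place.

f = (1/2)^(τ/t½) = (1/2)^(20/7) ≈ 0.1380.
C₀ = D/Vd = 263/70 ≈ 3.757 μg/mL.
Before the 3rd dose, 2 doses have been given. Superposition: Cmin = C₀·(f + f²).
≈ 3.757 × (0.1380 + 0.0190) ≈ 3.757 × 0.1570 ≈ 0.590 μg/mL.

0.6 μg/mL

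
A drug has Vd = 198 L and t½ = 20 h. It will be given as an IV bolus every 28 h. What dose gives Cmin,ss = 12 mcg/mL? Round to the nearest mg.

τ/t½ = 28/20 ≈ 1.4, so f = (1/2)^(28/20) ≈ 0.378929.
Cmin,ss = (D/Vd)·f/(1−f), so D = Cmin,ss·Vd·(1−f)/f.
D = 12 × 198 × (1−f)/f ≈ 12 × 198 × 1.63902 ≈ 3894.31 mg.

3894 mg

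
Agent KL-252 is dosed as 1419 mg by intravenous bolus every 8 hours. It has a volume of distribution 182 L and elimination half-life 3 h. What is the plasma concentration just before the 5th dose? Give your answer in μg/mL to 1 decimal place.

1.5 μg/mL

f = (1/2)^(τ/t½) = (1/2)^(8/3) ≈ 0.1575.
C₀ = D/Vd = 1419/182 ≈ 7.797 μg/mL.
Before the 5th dose, 4 doses have been given. Superposition: Cmin = C₀·(f + f² + … + f^4).
≈ 7.797 × (0.1575 + 0.0248 + 0.0039 + 0.0006) ≈ 7.797 × 0.1868 ≈ 1.456 μg/mL.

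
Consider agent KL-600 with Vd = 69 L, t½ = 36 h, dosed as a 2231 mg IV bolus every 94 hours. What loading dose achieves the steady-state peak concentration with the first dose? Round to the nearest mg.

2668 mg

f = (1/2)^(94/36) ≈ 0.163673; accumulation ratio R = 1/(1−f) ≈ 1.19570.
Loading dose to hit Cmax,ss on first dose: D_load = D_maint·R ≈ 2231 × 1.19570 ≈ 2667.61 mg.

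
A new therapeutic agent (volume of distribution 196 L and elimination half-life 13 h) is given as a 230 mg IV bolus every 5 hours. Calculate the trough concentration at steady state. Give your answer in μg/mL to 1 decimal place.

Over one 5-h interval, 5/13 ≈ 0.38462 half-lives elapse, leaving f ≈ 0.7660 of each dose.
Accumulation ratio R = 1/(1 − f) ≈ 1/0.2340 ≈ 4.2735.
Each bolus raises the concentration by D/Vd = 230/196 ≈ 1.173 μg/mL.
Cmax,ss = C₀/(1 − f) ≈ 1.173/0.2340 ≈ 5.013 μg/mL.
Steady-state trough Cmin,ss = Cmax,ss·f ≈ 5.013 × 0.7660 ≈ 3.840 μg/mL.

3.8 μg/mL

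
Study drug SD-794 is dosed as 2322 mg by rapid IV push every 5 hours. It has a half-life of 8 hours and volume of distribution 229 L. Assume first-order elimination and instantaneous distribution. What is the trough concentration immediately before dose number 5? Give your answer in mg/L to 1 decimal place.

15.4 mg/L

f = (1/2)^(τ/t½) = (1/2)^(5/8) ≈ 0.6484.
C₀ = D/Vd = 2322/229 ≈ 10.140 mg/L.
Before the 5th dose, 4 doses have been given. Superposition: Cmin = C₀·(f + f² + … + f^4).
≈ 10.140 × (0.6484 + 0.4204 + 0.2726 + 0.1768) ≈ 10.140 × 1.5182 ≈ 15.395 mg/L.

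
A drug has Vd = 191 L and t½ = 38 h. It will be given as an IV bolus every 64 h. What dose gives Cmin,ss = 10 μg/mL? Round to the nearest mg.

τ/t½ = 64/38 ≈ 1.6842, so f = (1/2)^(64/38) ≈ 0.311173.
Cmin,ss = (D/Vd)·f/(1−f), so D = Cmin,ss·Vd·(1−f)/f.
D = 10 × 191 × (1−f)/f ≈ 10 × 191 × 2.21365 ≈ 4228.07 mg.

4228 mg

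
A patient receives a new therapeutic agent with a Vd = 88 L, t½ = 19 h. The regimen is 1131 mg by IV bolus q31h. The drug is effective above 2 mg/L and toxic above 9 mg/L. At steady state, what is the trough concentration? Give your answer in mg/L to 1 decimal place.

6.1 mg/L

k = ln2/t½ = ln2/19 ≈ 0.036481 h⁻¹; fraction remaining f = e^(−kτ) = e^(−0.036481×31) ≈ 0.3227.
At steady state, accumulation factor R = 1/(1 − e^(−kτ)) ≈ 1.4765.
Each bolus raises the concentration by D/Vd = 1131/88 ≈ 12.852 mg/L.
Cmax,ss = C₀/(1 − f) ≈ 12.852/0.6773 ≈ 18.975 mg/L.
Steady-state trough Cmin,ss = Cmax,ss·f ≈ 18.975 × 0.3227 ≈ 6.123 mg/L.
Trough 6.1 mg/L vs MEC 2 mg/L: adequate.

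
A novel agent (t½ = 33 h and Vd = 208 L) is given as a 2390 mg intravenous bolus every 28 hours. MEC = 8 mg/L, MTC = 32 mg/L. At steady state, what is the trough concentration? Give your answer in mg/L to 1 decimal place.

k = ln2/t½ = ln2/33 ≈ 0.021004 h⁻¹; fraction remaining f = e^(−kτ) = e^(−0.021004×28) ≈ 0.5554.
At steady state, accumulation factor R = 1/(1 − e^(−kτ)) ≈ 2.2492.
Single-dose peak C₀ = D/Vd = 2390/208 ≈ 11.490 mg/L.
Steady-state peak Cmax,ss = C₀·R ≈ 11.490 × 2.2492 ≈ 25.843 mg/L.
Steady-state trough Cmin,ss = Cmax,ss·f ≈ 25.843 × 0.5554 ≈ 14.353 mg/L.
Trough 14.4 mg/L vs MEC 8 mg/L: adequate.

14.4 mg/L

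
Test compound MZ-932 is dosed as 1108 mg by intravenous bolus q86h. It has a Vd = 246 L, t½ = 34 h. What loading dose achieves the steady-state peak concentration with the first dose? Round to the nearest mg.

1340 mg

f = (1/2)^(86/34) ≈ 0.173209; accumulation ratio R = 1/(1−f) ≈ 1.20950.
Loading dose to hit Cmax,ss on first dose: D_load = D_maint·R ≈ 1108 × 1.20950 ≈ 1340.13 mg.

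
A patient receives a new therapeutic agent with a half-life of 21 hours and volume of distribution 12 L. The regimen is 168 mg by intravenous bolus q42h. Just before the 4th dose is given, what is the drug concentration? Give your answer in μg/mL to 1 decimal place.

4.6 μg/mL

f = (1/2)^(τ/t½) = (1/2)^(42/21) ≈ 0.2500.
C₀ = D/Vd = 168/12 ≈ 14.000 μg/mL.
Before the 4th dose, 3 doses have been given. Superposition: Cmin = C₀·(f + f² + … + f^3).
≈ 14.000 × (0.2500 + 0.0625 + 0.0156) ≈ 14.000 × 0.3281 ≈ 4.593 μg/mL.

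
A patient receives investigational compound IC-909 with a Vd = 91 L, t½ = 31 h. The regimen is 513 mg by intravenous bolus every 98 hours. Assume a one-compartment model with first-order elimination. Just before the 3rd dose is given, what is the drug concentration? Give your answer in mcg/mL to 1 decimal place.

f = (1/2)^(τ/t½) = (1/2)^(98/31) ≈ 0.1118.
C₀ = D/Vd = 513/91 ≈ 5.637 mcg/mL.
Before the 3rd dose, 2 doses have been given. Superposition: Cmin = C₀·(f + f²).
≈ 5.637 × (0.1118 + 0.0125) ≈ 5.637 × 0.1243 ≈ 0.701 mcg/mL.

0.7 mcg/mL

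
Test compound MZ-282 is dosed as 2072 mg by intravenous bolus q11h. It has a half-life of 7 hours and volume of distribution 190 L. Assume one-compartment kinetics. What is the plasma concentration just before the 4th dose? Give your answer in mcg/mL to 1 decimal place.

f = (1/2)^(τ/t½) = (1/2)^(11/7) ≈ 0.3365.
C₀ = D/Vd = 2072/190 ≈ 10.905 mcg/mL.
Before the 4th dose, 3 doses have been given. Superposition: Cmin = C₀·(f + f² + … + f^3).
≈ 10.905 × (0.3365 + 0.1132 + 0.0381) ≈ 10.905 × 0.4878 ≈ 5.319 mcg/mL.

5.3 mcg/mL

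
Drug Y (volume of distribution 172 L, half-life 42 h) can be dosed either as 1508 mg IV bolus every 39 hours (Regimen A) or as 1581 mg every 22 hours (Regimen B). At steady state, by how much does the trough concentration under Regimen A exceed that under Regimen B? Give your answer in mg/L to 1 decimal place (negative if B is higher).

-11.3 mg/L

Regimen A: f = (1/2)^(39/42) ≈ 0.5254; Cmin,ss = (1508/172)·f/(1−f) ≈ 9.706 mg/L.
Regimen B: f = (1/2)^(22/42) ≈ 0.6955; Cmin,ss = (1581/172)·f/(1−f) ≈ 20.995 mg/L.
Difference ≈ 9.706 − 20.995 ≈ -11.289 mg/L.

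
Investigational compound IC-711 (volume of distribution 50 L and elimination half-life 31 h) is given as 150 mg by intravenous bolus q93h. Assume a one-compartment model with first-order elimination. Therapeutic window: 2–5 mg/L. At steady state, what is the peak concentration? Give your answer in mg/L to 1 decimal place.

τ = 93 h = 3 half-lives, so f = (1/2)^3 = 0.125.
Accumulation ratio R = 1/(1 − f) = 1/0.875 = 8/7.
Single-dose peak C₀ = D/Vd = 150/50 = 3 mg/L.
Steady-state peak Cmax,ss = C₀·R = 3 × 8/7 ≈ 3.429 mg/L.
Peak 3.4 mg/L vs MTC 5 mg/L: below toxic threshold.

3.4 mg/L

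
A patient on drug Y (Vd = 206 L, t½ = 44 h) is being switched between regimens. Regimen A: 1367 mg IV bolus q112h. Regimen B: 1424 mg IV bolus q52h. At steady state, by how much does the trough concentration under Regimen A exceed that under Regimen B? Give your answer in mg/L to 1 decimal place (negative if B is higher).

Regimen A: f = (1/2)^(112/44) ≈ 0.1713; Cmin,ss = (1367/206)·f/(1−f) ≈ 1.372 mg/L.
Regimen B: f = (1/2)^(52/44) ≈ 0.4408; Cmin,ss = (1424/206)·f/(1−f) ≈ 5.449 mg/L.
Difference ≈ 1.372 − 5.449 ≈ -4.077 mg/L.

-4.1 mg/L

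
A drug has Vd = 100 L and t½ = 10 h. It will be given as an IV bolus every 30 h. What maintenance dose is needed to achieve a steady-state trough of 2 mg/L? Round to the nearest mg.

τ/t½ = 30/10 ≈ 3, so f = (1/2)^(30/10) ≈ 0.125000.
Cmin,ss = (D/Vd)·f/(1−f), so D = Cmin,ss·Vd·(1−f)/f.
D = 2 × 100 × (1−f)/f ≈ 2 × 100 × 7.00000 ≈ 1400.00 mg.

1400 mg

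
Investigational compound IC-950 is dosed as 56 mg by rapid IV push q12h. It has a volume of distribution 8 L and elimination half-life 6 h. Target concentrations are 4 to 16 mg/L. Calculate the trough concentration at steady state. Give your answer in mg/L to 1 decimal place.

2.3 mg/L

The dosing interval is 2 half-lives, so f = 2^(−2) = 0.25.
Accumulation ratio R = 1/(1 − f) = 1/0.75 = 4/3.
Single-dose peak C₀ = D/Vd = 56/8 = 7 mg/L.
Steady-state peak Cmax,ss = C₀·R = 7 × 4/3 ≈ 9.333 mg/L.
Steady-state trough Cmin,ss = Cmax,ss·f ≈ 9.333 × 0.25 ≈ 2.333 mg/L.
Trough 2.3 mg/L vs MEC 4 mg/L: subtherapeutic.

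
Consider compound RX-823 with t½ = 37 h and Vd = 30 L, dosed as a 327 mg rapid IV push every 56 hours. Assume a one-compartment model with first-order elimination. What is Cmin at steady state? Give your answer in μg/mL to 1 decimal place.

τ/t½ = 56/37 ≈ 1.5135, so fraction remaining f = (1/2)^(56/37) ≈ 0.3503.
Accumulation ratio R = 1/(1 − f) ≈ 1/0.6497 ≈ 1.5392.
Single-dose peak C₀ = D/Vd = 327/30 ≈ 10.900 μg/mL.
Steady-state peak Cmax,ss = C₀·R ≈ 10.900 × 1.5392 ≈ 16.777 μg/mL.
Steady-state trough Cmin,ss = Cmax,ss·f ≈ 16.777 × 0.3503 ≈ 5.877 μg/mL.

5.9 μg/mL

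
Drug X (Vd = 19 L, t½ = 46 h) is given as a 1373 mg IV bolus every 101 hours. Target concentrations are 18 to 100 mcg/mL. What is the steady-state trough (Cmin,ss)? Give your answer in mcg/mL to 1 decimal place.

20.2 mcg/mL

k = ln2/t½ = ln2/46 ≈ 0.015068 h⁻¹; fraction remaining f = e^(−kτ) = e^(−0.015068×101) ≈ 0.2183.
At steady state, accumulation factor R = 1/(1 − e^(−kτ)) ≈ 1.2793.
Each bolus raises the concentration by D/Vd = 1373/19 ≈ 72.263 mcg/mL.
Cmax,ss = C₀/(1 − f) ≈ 72.263/0.7817 ≈ 92.443 mcg/mL.
Steady-state trough Cmin,ss = Cmax,ss·f ≈ 92.443 × 0.2183 ≈ 20.180 mcg/mL.
Trough 20.2 mcg/mL vs MEC 18 mcg/mL: adequate.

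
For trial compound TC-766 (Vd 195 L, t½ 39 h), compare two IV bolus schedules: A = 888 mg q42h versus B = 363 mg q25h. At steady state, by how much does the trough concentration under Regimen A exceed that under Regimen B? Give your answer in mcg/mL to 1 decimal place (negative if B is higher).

0.8 mcg/mL

Regimen A: f = (1/2)^(42/39) ≈ 0.4740; Cmin,ss = (888/195)·f/(1−f) ≈ 4.104 mcg/mL.
Regimen B: f = (1/2)^(25/39) ≈ 0.6413; Cmin,ss = (363/195)·f/(1−f) ≈ 3.328 mcg/mL.
Difference ≈ 4.104 − 3.328 ≈ 0.776 mcg/mL.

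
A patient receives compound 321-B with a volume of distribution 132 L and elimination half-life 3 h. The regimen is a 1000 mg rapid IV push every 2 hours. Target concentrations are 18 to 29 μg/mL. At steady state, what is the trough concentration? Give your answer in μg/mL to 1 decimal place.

Over one 2-h interval, 2/3 ≈ 0.66667 half-lives elapse, leaving f ≈ 0.6300 of each dose.
At steady state, accumulation factor R = 1/(1 − e^(−kτ)) ≈ 2.7027.
Each bolus raises the concentration by D/Vd = 1000/132 ≈ 7.576 μg/mL.
Cmax,ss = C₀/(1 − f) ≈ 7.576/0.3700 ≈ 20.476 μg/mL.
Steady-state trough Cmin,ss = Cmax,ss·f ≈ 20.476 × 0.6300 ≈ 12.900 μg/mL.
Trough 12.9 μg/mL vs MEC 18 μg/mL: subtherapeutic.

12.9 μg/mL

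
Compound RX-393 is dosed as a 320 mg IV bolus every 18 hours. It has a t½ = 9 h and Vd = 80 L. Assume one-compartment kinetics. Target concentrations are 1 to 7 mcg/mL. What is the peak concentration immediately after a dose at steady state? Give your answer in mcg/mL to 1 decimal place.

τ = 18 h = 2 half-lives, so f = (1/2)^2 = 0.25.
Accumulation ratio R = 1/(1 − f) = 1/0.75 = 4/3.
Single-dose peak C₀ = D/Vd = 320/80 = 4 mcg/mL.
Steady-state peak Cmax,ss = C₀·R = 4 × 4/3 ≈ 5.333 mcg/mL.
Peak 5.3 mcg/mL vs MTC 7 mcg/mL: below toxic threshold.

5.3 mcg/mL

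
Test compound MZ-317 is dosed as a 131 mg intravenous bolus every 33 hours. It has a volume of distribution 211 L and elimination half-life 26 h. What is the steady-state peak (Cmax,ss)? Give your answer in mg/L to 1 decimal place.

1.1 mg/L

Over one 33-h interval, 33/26 ≈ 1.2692 half-lives elapse, leaving f ≈ 0.4149 of each dose.
Accumulation ratio R = 1/(1 − f) ≈ 1/0.5851 ≈ 1.7091.
Single-dose peak C₀ = D/Vd = 131/211 ≈ 0.621 mg/L.
Steady-state peak Cmax,ss = C₀·R ≈ 0.621 × 1.7091 ≈ 1.061 mg/L.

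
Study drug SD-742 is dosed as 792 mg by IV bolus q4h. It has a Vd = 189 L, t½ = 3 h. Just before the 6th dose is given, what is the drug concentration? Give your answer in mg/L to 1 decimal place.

2.7 mg/L

f = (1/2)^(τ/t½) = (1/2)^(4/3) ≈ 0.3969.
C₀ = D/Vd = 792/189 ≈ 4.190 mg/L.
Before the 6th dose, 5 doses have been given. Superposition: Cmin = C₀·(f + f² + … + f^5).
≈ 4.190 × (0.3969 + 0.1575 + 0.0625 + 0.0248 + 0.0098) ≈ 4.190 × 0.6515 ≈ 2.730 mg/L.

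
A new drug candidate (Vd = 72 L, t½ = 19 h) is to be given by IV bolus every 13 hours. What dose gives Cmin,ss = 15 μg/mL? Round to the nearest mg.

655 mg

τ/t½ = 13/19 ≈ 0.68421, so f = (1/2)^(13/19) ≈ 0.622346.
Cmin,ss = (D/Vd)·f/(1−f), so D = Cmin,ss·Vd·(1−f)/f.
D = 15 × 72 × (1−f)/f ≈ 15 × 72 × 0.60682 ≈ 655.37 mg.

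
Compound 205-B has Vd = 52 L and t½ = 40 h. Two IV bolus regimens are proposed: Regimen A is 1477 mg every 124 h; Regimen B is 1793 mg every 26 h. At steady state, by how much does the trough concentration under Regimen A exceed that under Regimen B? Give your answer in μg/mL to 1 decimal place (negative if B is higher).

-56.8 μg/mL

Regimen A: f = (1/2)^(124/40) ≈ 0.1166; Cmin,ss = (1477/52)·f/(1−f) ≈ 3.749 μg/mL.
Regimen B: f = (1/2)^(26/40) ≈ 0.6373; Cmin,ss = (1793/52)·f/(1−f) ≈ 60.586 μg/mL.
Difference ≈ 3.749 − 60.586 ≈ -56.837 μg/mL.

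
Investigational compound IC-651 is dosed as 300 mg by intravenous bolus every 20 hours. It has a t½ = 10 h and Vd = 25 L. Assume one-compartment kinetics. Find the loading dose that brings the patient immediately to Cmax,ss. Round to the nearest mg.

400 mg

f = (1/2)^(20/10) ≈ 0.250000; accumulation ratio R = 1/(1−f) ≈ 1.33333.
Loading dose to hit Cmax,ss on first dose: D_load = D_maint·R ≈ 300 × 1.33333 ≈ 400.00 mg.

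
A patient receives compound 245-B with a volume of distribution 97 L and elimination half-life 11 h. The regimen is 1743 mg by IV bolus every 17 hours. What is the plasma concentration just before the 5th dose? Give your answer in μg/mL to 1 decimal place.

f = (1/2)^(τ/t½) = (1/2)^(17/11) ≈ 0.3426.
C₀ = D/Vd = 1743/97 ≈ 17.969 μg/mL.
Before the 5th dose, 4 doses have been given. Superposition: Cmin = C₀·(f + f² + … + f^4).
≈ 17.969 × (0.3426 + 0.1174 + 0.0402 + 0.0138) ≈ 17.969 × 0.5140 ≈ 9.236 μg/mL.

9.2 μg/mL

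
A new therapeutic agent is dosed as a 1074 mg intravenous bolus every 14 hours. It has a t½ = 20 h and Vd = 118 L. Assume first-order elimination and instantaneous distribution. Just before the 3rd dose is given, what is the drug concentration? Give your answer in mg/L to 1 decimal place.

f = (1/2)^(τ/t½) = (1/2)^(14/20) ≈ 0.6156.
C₀ = D/Vd = 1074/118 ≈ 9.102 mg/L.
Before the 3rd dose, 2 doses have been given. Superposition: Cmin = C₀·(f + f²).
≈ 9.102 × (0.6156 + 0.3790) ≈ 9.102 × 0.9946 ≈ 9.053 mg/L.

9.1 mg/L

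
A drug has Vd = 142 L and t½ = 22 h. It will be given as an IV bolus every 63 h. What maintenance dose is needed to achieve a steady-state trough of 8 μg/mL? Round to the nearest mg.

τ/t½ = 63/22 ≈ 2.8636, so f = (1/2)^(63/22) ≈ 0.137391.
Cmin,ss = (D/Vd)·f/(1−f), so D = Cmin,ss·Vd·(1−f)/f.
D = 8 × 142 × (1−f)/f ≈ 8 × 142 × 6.27850 ≈ 7132.38 mg.

7132 mg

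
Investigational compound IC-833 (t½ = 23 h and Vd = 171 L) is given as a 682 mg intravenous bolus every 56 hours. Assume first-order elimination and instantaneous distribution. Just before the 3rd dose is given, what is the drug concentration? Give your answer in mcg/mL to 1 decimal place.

0.9 mcg/mL

f = (1/2)^(τ/t½) = (1/2)^(56/23) ≈ 0.1850.
C₀ = D/Vd = 682/171 ≈ 3.988 mcg/mL.
Before the 3rd dose, 2 doses have been given. Superposition: Cmin = C₀·(f + f²).
≈ 3.988 × (0.1850 + 0.0342) ≈ 3.988 × 0.2192 ≈ 0.874 mcg/mL.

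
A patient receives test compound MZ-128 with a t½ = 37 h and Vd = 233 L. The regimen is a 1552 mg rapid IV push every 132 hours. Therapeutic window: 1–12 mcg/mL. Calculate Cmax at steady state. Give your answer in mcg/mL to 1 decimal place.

7.3 mcg/mL

Over one 132-h interval, 132/37 ≈ 3.5676 half-lives elapse, leaving f ≈ 0.0843 of each dose.
At steady state, accumulation factor R = 1/(1 − e^(−kτ)) ≈ 1.0921.
Single-dose peak C₀ = D/Vd = 1552/233 ≈ 6.661 mcg/mL.
Steady-state peak Cmax,ss = C₀·R ≈ 6.661 × 1.0921 ≈ 7.274 mcg/mL.
Peak 7.3 mcg/mL vs MTC 12 mcg/mL: below toxic threshold.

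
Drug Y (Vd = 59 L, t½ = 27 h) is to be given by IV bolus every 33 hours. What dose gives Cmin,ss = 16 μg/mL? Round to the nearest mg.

1258 mg

τ/t½ = 33/27 ≈ 1.2222, so f = (1/2)^(33/27) ≈ 0.428622.
Cmin,ss = (D/Vd)·f/(1−f), so D = Cmin,ss·Vd·(1−f)/f.
D = 16 × 59 × (1−f)/f ≈ 16 × 59 × 1.33306 ≈ 1258.41 mg.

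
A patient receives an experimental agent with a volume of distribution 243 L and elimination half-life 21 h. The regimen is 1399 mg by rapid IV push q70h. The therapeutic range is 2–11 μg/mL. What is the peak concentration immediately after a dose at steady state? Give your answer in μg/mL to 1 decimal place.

τ/t½ = 70/21 ≈ 3.3333, so fraction remaining f = (1/2)^(70/21) ≈ 0.0992.
Accumulation ratio R = 1/(1 − f) ≈ 1/0.9008 ≈ 1.1101.
Each bolus raises the concentration by D/Vd = 1399/243 ≈ 5.757 μg/mL.
Cmax,ss = C₀/(1 − f) ≈ 5.757/0.9008 ≈ 6.391 μg/mL.
Peak 6.4 μg/mL vs MTC 11 μg/mL: below toxic threshold.

6.4 μg/mL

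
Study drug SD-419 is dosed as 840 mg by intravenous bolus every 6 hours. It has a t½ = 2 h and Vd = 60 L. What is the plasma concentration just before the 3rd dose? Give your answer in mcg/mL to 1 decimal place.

f = (1/2)^(τ/t½) = (1/2)^(6/2) ≈ 0.1250.
C₀ = D/Vd = 840/60 ≈ 14.000 mcg/mL.
Before the 3rd dose, 2 doses have been given. Superposition: Cmin = C₀·(f + f²).
≈ 14.000 × (0.1250 + 0.0156) ≈ 14.000 × 0.1406 ≈ 1.968 mcg/mL.

2.0 mcg/mL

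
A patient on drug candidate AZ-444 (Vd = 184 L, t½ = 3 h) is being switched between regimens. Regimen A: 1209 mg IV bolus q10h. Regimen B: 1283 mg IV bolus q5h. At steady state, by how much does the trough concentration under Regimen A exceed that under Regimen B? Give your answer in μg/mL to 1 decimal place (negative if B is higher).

Regimen A: f = (1/2)^(10/3) ≈ 0.0992; Cmin,ss = (1209/184)·f/(1−f) ≈ 0.724 μg/mL.
Regimen B: f = (1/2)^(5/3) ≈ 0.3150; Cmin,ss = (1283/184)·f/(1−f) ≈ 3.206 μg/mL.
Difference ≈ 0.724 − 3.206 ≈ -2.482 μg/mL.

-2.5 μg/mL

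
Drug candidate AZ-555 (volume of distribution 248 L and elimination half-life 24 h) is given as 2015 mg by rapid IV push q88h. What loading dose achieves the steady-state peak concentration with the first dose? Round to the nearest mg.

2187 mg

f = (1/2)^(88/24) ≈ 0.078745; accumulation ratio R = 1/(1−f) ≈ 1.08548.
Loading dose to hit Cmax,ss on first dose: D_load = D_maint·R ≈ 2015 × 1.08548 ≈ 2187.24 mg.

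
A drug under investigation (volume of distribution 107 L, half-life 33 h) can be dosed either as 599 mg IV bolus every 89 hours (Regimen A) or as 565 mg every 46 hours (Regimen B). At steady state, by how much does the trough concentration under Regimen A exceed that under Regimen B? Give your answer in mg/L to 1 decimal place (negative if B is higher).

-2.2 mg/L

Regimen A: f = (1/2)^(89/33) ≈ 0.1542; Cmin,ss = (599/107)·f/(1−f) ≈ 1.021 mg/L.
Regimen B: f = (1/2)^(46/33) ≈ 0.3805; Cmin,ss = (565/107)·f/(1−f) ≈ 3.243 mg/L.
Difference ≈ 1.021 − 3.243 ≈ -2.222 mg/L.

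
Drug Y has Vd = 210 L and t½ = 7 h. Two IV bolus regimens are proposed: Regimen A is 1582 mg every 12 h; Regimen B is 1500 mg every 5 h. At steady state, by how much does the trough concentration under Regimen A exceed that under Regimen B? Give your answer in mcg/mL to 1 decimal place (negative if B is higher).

Regimen A: f = (1/2)^(12/7) ≈ 0.3048; Cmin,ss = (1582/210)·f/(1−f) ≈ 3.303 mcg/mL.
Regimen B: f = (1/2)^(5/7) ≈ 0.6095; Cmin,ss = (1500/210)·f/(1−f) ≈ 11.149 mcg/mL.
Difference ≈ 3.303 − 11.149 ≈ -7.846 mcg/mL.

-7.8 mcg/mL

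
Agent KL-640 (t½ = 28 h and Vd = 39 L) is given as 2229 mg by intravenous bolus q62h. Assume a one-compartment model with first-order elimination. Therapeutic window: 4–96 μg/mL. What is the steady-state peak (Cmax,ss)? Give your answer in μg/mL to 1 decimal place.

72.9 μg/mL

τ/t½ = 62/28 ≈ 2.2143, so fraction remaining f = (1/2)^(62/28) ≈ 0.2155.
Accumulation ratio R = 1/(1 − f) ≈ 1/0.7845 ≈ 1.2747.
Single-dose peak C₀ = D/Vd = 2229/39 ≈ 57.154 μg/mL.
Steady-state peak Cmax,ss = C₀·R ≈ 57.154 × 1.2747 ≈ 72.854 μg/mL.
Peak 72.9 μg/mL vs MTC 96 μg/mL: below toxic threshold.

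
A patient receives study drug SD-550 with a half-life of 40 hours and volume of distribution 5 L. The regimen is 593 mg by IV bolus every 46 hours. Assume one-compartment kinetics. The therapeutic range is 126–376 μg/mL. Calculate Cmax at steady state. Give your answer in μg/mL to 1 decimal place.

215.9 μg/mL

k = ln2/t½ = ln2/40 ≈ 0.017329 h⁻¹; fraction remaining f = e^(−kτ) = e^(−0.017329×46) ≈ 0.4506.
At steady state, accumulation factor R = 1/(1 − e^(−kτ)) ≈ 1.8202.
Each bolus raises the concentration by D/Vd = 593/5 ≈ 118.600 μg/mL.
Steady-state peak Cmax,ss = C₀·R ≈ 118.600 × 1.8202 ≈ 215.876 μg/mL.
Peak 215.9 μg/mL vs MTC 376 μg/mL: below toxic threshold.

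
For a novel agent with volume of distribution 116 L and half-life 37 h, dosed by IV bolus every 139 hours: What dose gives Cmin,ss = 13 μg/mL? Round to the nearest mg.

τ/t½ = 139/37 ≈ 3.7568, so f = (1/2)^(139/37) ≈ 0.073978.
Cmin,ss = (D/Vd)·f/(1−f), so D = Cmin,ss·Vd·(1−f)/f.
D = 13 × 116 × (1−f)/f ≈ 13 × 116 × 12.51753 ≈ 18876.44 mg.

18876 mg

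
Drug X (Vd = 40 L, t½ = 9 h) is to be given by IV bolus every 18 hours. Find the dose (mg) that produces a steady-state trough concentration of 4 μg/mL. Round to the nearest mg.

τ/t½ = 18/9 ≈ 2, so f = (1/2)^(18/9) ≈ 0.250000.
Cmin,ss = (D/Vd)·f/(1−f), so D = Cmin,ss·Vd·(1−f)/f.
D = 4 × 40 × (1−f)/f ≈ 4 × 40 × 3.00000 ≈ 480.00 mg.

480 mg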